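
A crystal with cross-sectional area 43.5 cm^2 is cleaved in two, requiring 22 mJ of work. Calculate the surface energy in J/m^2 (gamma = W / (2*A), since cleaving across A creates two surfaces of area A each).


Convert: A = 43.5 cm^2 = 0.00435 m^2, W = 22 mJ = 0.022 J
Cleaving exposes two faces of area A, so total new surface = 2*A and gamma = W / (2*A)
gamma = 0.022 / (2 * 0.00435)
gamma = 2.529 J/m^2

2.529


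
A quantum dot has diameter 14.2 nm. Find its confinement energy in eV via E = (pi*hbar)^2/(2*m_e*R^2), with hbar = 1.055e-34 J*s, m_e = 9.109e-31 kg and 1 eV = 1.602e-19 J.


Radius R = 14.2/2 = 7.1 nm = 7.1e-09 m
E = (pi * 1.055e-34)^2 / (2 * 9.109e-31 * (7.1e-09)^2)
E(J) = 1.19615e-21
E = E(J) / 1.602e-19 = 0.0075 eV

0.0075


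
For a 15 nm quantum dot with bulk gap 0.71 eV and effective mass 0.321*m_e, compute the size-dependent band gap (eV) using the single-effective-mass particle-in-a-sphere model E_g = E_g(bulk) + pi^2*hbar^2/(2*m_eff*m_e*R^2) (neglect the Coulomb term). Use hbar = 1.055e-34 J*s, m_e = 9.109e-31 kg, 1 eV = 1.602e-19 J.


Radius R = 15/2 nm = 7.5e-09 m
Confinement energy dE = pi^2 * hbar^2 / (2 * m_eff * m_e * R^2)
dE = pi^2 * (1.055e-34)^2 / (2 * 0.321 * 9.109e-31 * (7.5e-09)^2) J, divided by 1.602e-19 J/eV
dE = 0.0208 eV
Total band gap = E_g(bulk) + dE = 0.71 + 0.0208 = 0.7308 eV

0.7308


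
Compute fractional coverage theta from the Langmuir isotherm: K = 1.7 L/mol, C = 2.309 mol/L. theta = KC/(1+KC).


Langmuir isotherm: theta = K*C / (1 + K*C)
K*C = 1.7 * 2.309 = 3.9253
theta = 3.9253 / (1 + 3.9253) = 3.9253 / 4.9253
theta = 0.797

0.797


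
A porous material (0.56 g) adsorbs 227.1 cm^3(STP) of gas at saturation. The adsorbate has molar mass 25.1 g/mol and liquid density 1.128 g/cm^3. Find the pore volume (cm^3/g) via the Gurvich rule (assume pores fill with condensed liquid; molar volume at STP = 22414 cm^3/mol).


Moles adsorbed n = V_ads / 22414 = 227.1 / 22414 = 1.013206e-02 mol
Liquid volume V_liq = n * M / rho_liq = 1.013206e-02 * 25.1 / 1.128 = 0.22546 cm^3
Specific pore volume V_pore = V_liq / m_sample = 0.22546 / 0.56
V_pore = 0.4026 cm^3/g

0.4026


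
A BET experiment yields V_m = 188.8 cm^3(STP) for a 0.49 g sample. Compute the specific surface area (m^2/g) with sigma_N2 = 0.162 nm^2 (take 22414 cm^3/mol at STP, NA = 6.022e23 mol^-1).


Number of moles in monolayer = V_m / 22414 = 188.8 / 22414 = 0.00842331
Number of molecules = moles * NA = 0.00842331 * 6.022e23
SA = molecules * sigma / mass
SA = (188.8 / 22414) * 6.022e23 * 0.162e-18 / 0.49
SA = 1677.0 m^2/g

1677.0


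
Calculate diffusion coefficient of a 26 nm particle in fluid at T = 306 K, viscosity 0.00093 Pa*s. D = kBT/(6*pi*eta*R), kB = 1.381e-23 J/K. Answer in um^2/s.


Radius R = 26/2 = 13 nm = 1.3e-08 m
D = kB*T / (6*pi*eta*R)
D = 1.381e-23 * 306 / (6 * pi * 0.00093 * 1.3e-08)
D = 1.85433e-11 m^2/s = 18.543 um^2/s

18.543


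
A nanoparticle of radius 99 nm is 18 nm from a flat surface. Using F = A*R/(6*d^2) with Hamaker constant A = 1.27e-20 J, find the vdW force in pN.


Convert to SI: R = 99 nm = 9.9e-08 m, d = 18 nm = 1.8e-08 m
F = A * R / (6 * d^2)
F = 1.27e-20 * 9.9e-08 / (6 * (1.8e-08)^2)
F = 6.46759e-13 N = 0.647 pN

0.647


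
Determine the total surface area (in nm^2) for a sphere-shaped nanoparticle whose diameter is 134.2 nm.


Radius r = 134.2/2 = 67.1 nm
Surface area SA = 4 * pi * r^2
SA = 4 * pi * (67.1)^2
SA = 56578.95 nm^2

56578.95


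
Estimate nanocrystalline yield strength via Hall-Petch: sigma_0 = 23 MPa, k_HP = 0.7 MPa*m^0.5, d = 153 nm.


d = 153 nm = 1.53e-07 m
sqrt(d) = 0.0003911521
Hall-Petch contribution = k / sqrt(d) = 0.7 / 0.0003911521 = 1789.6 MPa
sigma = sigma_0 + k/sqrt(d) = 23 + 1789.6 = 1812.6 MPa

1812.6


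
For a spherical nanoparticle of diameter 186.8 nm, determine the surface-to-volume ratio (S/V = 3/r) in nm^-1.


Radius r = 186.8/2 = 93.4 nm
S/V = 3 / r = 3 / 93.4
S/V = 0.0321 nm^-1

0.0321


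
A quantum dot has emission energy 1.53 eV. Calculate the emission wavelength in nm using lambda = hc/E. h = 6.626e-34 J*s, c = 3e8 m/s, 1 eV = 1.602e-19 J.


Convert energy: E = 1.53 eV = 1.53 * 1.602e-19 = 2.45106e-19 J
lambda = h*c / E = 6.626e-34 * 3e8 / 2.45106e-19
lambda = 8.10996e-07 m = 811.0 nm

811.0


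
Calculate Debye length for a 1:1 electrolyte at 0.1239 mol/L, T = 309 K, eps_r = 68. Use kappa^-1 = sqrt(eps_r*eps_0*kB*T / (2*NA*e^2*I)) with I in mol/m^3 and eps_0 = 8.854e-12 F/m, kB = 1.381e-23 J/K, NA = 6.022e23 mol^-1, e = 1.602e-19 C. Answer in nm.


Ionic strength I = 0.1239 * 1^2 * 1000 = 123.9 mol/m^3
kappa^-1 = sqrt(68 * 8.854e-12 * 1.381e-23 * 309 / (2 * 6.022e23 * (1.602e-19)^2 * 123.9))
kappa^-1 = 0.819 nm

0.819


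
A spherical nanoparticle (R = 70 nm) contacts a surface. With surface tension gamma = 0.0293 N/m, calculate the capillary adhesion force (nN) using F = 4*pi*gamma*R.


Convert radius: R = 70 nm = 7e-08 m
F = 4 * pi * gamma * R
F = 4 * pi * 0.0293 * 7e-08
F = 2.57736e-08 N = 25.7736 nN

25.7736


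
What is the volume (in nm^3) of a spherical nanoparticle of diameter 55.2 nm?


Radius r = 55.2/2 = 27.6 nm
Volume V = (4/3) * pi * r^3
V = (4/3) * pi * (27.6)^3
V = 88067.54 nm^3

88067.54


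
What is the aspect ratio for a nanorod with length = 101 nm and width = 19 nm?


Aspect ratio AR = length / diameter
AR = 101 / 19
AR = 5.32

5.32


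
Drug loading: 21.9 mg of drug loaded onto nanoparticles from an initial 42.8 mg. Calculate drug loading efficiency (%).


Drug loading efficiency = (drug loaded / drug initial) * 100
DLE = 21.9 / 42.8 * 100
DLE = 0.5117 * 100
DLE = 51.17%

51.17


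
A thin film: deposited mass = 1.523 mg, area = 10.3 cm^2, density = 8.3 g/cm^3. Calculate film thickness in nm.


Convert: m = 1.523 mg = 1.5230e-06 kg, A = 10.3 cm^2 = 1.0300e-03 m^2, rho = 8.3 g/cm^3 = 8300 kg/m^3
t = m / (A * rho)
t = 1.5230e-06 / (1.0300e-03 * 8300)
t = 1.7815e-07 m = 178.1 nm

178.1


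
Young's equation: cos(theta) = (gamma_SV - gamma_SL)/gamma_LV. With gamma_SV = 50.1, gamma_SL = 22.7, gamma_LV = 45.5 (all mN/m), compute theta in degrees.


cos(theta) = (gamma_SV - gamma_SL) / gamma_LV
cos(theta) = (50.1 - 22.7) / 45.5
cos(theta) = 0.602198
theta = arccos(0.602198) = 52.97 degrees

52.97


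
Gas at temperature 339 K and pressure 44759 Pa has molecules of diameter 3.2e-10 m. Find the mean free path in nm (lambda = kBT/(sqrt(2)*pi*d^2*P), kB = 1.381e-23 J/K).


Mean free path: lambda = kB*T / (sqrt(2) * pi * d^2 * P)
lambda = 1.381e-23 * 339 / (sqrt(2) * pi * (3.2e-10)^2 * 44759)
lambda = 2.29905e-07 m
lambda = 229.9 nm

229.9


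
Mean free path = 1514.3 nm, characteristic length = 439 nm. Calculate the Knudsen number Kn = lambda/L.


Knudsen number Kn = lambda / L
Kn = 1514.3 / 439
Kn = 3.4494

3.4494


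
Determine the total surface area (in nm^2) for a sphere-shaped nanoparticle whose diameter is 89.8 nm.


Radius r = 89.8/2 = 44.9 nm
Surface area SA = 4 * pi * r^2
SA = 4 * pi * (44.9)^2
SA = 25333.93 nm^2

25333.93


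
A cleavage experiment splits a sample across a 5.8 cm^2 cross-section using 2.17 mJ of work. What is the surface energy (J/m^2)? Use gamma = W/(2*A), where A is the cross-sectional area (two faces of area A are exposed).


Convert: A = 5.8 cm^2 = 0.00058 m^2, W = 2.17 mJ = 0.00217 J
Cleaving exposes two faces of area A, so total new surface = 2*A and gamma = W / (2*A)
gamma = 0.00217 / (2 * 0.00058)
gamma = 1.871 J/m^2

1.871


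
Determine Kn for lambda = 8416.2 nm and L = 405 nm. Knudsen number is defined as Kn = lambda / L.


Knudsen number Kn = lambda / L
Kn = 8416.2 / 405
Kn = 20.7807

20.7807


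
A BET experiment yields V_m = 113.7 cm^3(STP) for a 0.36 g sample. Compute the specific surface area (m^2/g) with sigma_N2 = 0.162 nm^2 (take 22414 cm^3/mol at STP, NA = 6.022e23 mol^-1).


Number of moles in monolayer = V_m / 22414 = 113.7 / 22414 = 0.00507272
Number of molecules = moles * NA = 0.00507272 * 6.022e23
SA = molecules * sigma / mass
SA = (113.7 / 22414) * 6.022e23 * 0.162e-18 / 0.36
SA = 1374.7 m^2/g

1374.7


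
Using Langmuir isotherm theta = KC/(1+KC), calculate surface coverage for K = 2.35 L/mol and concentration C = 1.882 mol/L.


Langmuir isotherm: theta = K*C / (1 + K*C)
K*C = 2.35 * 1.882 = 4.4227
theta = 4.4227 / (1 + 4.4227) = 4.4227 / 5.4227
theta = 0.8156

0.8156


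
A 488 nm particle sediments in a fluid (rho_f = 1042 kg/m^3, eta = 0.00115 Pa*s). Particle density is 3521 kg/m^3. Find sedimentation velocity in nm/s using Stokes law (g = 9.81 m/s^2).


Radius R = 488/2 nm = 2.44e-07 m
Density difference = 3521 - 1042 = 2479 kg/m^3
v = 2 * R^2 * (rho_p - rho_f) * g / (9 * eta)
v = 2 * (2.44e-07)^2 * 2479 * 9.81 / (9 * 0.00115)
v = 2.79779e-07 m/s = 279.7788 nm/s

279.7788


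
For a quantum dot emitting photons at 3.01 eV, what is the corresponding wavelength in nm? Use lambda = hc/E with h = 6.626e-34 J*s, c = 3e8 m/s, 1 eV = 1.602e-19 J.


Convert energy: E = 3.01 eV = 3.01 * 1.602e-19 = 4.82202e-19 J
lambda = h*c / E = 6.626e-34 * 3e8 / 4.82202e-19
lambda = 4.12234e-07 m = 412.2 nm

412.2


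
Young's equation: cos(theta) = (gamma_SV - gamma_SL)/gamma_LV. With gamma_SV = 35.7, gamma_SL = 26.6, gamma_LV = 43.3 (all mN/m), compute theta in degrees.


cos(theta) = (gamma_SV - gamma_SL) / gamma_LV
cos(theta) = (35.7 - 26.6) / 43.3
cos(theta) = 0.210162
theta = arccos(0.210162) = 77.87 degrees

77.87


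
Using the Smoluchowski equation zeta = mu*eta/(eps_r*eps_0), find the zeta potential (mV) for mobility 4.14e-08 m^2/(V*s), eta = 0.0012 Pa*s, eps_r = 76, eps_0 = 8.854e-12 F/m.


Smoluchowski equation: zeta = mu * eta / (eps_r * eps_0)
zeta = 4.14e-08 * 0.0012 / (76 * 8.854e-12)
zeta = 0.073829 V = 73.83 mV

73.83


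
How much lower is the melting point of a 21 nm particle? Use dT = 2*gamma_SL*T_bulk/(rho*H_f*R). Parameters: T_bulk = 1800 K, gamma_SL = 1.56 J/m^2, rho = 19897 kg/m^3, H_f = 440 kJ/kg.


Radius R = 21/2 = 10.5 nm = 1.05e-08 m
Convert H_f = 440 kJ/kg = 440000 J/kg
dT = 2 * gamma_SL * T_bulk / (rho * H_f * R)
dT = 2 * 1.56 * 1800 / (19897 * 440000 * 1.05e-08)
dT = 61.1 K

61.1


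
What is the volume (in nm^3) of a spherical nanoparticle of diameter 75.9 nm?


Radius r = 75.9/2 = 37.95 nm
Volume V = (4/3) * pi * r^3
V = (4/3) * pi * (37.95)^3
V = 228941.2 nm^3

228941.2


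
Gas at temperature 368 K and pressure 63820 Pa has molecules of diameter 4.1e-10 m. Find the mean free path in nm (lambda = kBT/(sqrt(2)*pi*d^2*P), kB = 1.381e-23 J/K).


Mean free path: lambda = kB*T / (sqrt(2) * pi * d^2 * P)
lambda = 1.381e-23 * 368 / (sqrt(2) * pi * (4.1e-10)^2 * 63820)
lambda = 1.06623e-07 m
lambda = 106.62 nm

106.62


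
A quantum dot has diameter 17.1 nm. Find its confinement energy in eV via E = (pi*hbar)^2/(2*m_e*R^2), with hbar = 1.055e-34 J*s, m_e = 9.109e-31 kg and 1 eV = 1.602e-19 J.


Radius R = 17.1/2 = 8.55 nm = 8.55e-09 m
E = (pi * 1.055e-34)^2 / (2 * 9.109e-31 * (8.55e-09)^2)
E(J) = 8.24844e-22
E = E(J) / 1.602e-19 = 0.0051 eV

0.0051


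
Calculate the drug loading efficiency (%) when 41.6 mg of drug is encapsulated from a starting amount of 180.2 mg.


Drug loading efficiency = (drug loaded / drug initial) * 100
DLE = 41.6 / 180.2 * 100
DLE = 0.2309 * 100
DLE = 23.09%

23.09


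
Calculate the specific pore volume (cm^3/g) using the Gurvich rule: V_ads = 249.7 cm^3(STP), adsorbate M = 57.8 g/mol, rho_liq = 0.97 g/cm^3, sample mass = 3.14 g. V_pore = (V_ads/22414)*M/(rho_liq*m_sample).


Moles adsorbed n = V_ads / 22414 = 249.7 / 22414 = 1.114036e-02 mol
Liquid volume V_liq = n * M / rho_liq = 1.114036e-02 * 57.8 / 0.97 = 0.66383 cm^3
Specific pore volume V_pore = V_liq / m_sample = 0.66383 / 3.14
V_pore = 0.2114 cm^3/g

0.2114


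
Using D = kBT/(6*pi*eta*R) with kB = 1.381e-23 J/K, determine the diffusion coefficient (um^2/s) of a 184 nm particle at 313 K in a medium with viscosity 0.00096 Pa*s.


Radius R = 184/2 = 92 nm = 9.2e-08 m
D = kB*T / (6*pi*eta*R)
D = 1.381e-23 * 313 / (6 * pi * 0.00096 * 9.2e-08)
D = 2.59644e-12 m^2/s = 2.596 um^2/s

2.596


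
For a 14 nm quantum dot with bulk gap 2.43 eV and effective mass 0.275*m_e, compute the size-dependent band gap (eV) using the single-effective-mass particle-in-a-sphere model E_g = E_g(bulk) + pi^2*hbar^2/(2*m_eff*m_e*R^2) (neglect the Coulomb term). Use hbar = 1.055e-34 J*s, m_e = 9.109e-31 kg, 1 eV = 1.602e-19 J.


Radius R = 14/2 nm = 7e-09 m
Confinement energy dE = pi^2 * hbar^2 / (2 * m_eff * m_e * R^2)
dE = pi^2 * (1.055e-34)^2 / (2 * 0.275 * 9.109e-31 * (7e-09)^2) J, divided by 1.602e-19 J/eV
dE = 0.0279 eV
Total band gap = E_g(bulk) + dE = 2.43 + 0.0279 = 2.4579 eV

2.4579


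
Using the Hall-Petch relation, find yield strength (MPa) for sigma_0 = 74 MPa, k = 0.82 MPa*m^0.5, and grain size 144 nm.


d = 144 nm = 1.44e-07 m
sqrt(d) = 0.0003794733
Hall-Petch contribution = k / sqrt(d) = 0.82 / 0.0003794733 = 2160.9 MPa
sigma = sigma_0 + k/sqrt(d) = 74 + 2160.9 = 2234.9 MPa

2234.9


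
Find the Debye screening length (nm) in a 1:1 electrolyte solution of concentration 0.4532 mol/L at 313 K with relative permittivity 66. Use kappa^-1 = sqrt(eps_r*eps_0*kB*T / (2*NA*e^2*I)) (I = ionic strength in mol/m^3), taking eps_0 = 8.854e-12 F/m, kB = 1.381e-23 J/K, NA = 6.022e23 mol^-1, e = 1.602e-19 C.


Ionic strength I = 0.4532 * 1^2 * 1000 = 453.2 mol/m^3
kappa^-1 = sqrt(66 * 8.854e-12 * 1.381e-23 * 313 / (2 * 6.022e23 * (1.602e-19)^2 * 453.2))
kappa^-1 = 0.425 nm

0.425


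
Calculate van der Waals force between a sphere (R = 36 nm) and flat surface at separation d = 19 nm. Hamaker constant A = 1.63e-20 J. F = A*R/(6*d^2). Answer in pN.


Convert to SI: R = 36 nm = 3.6e-08 m, d = 19 nm = 1.9e-08 m
F = A * R / (6 * d^2)
F = 1.63e-20 * 3.6e-08 / (6 * (1.9e-08)^2)
F = 2.70914e-13 N = 0.271 pN

0.271


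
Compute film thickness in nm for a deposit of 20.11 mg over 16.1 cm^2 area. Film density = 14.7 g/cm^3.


Convert: m = 20.11 mg = 2.0110e-05 kg, A = 16.1 cm^2 = 1.6100e-03 m^2, rho = 14.7 g/cm^3 = 14700 kg/m^3
t = m / (A * rho)
t = 2.0110e-05 / (1.6100e-03 * 14700)
t = 8.4971e-07 m = 849.7 nm

849.7


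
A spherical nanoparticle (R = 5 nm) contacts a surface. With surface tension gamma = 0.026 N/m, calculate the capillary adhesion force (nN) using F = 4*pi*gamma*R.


Convert radius: R = 5 nm = 5e-09 m
F = 4 * pi * gamma * R
F = 4 * pi * 0.026 * 5e-09
F = 1.63363e-09 N = 1.6336 nN

1.6336


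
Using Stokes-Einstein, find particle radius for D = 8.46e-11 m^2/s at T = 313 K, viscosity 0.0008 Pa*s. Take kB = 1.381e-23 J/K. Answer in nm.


Stokes-Einstein: R = kB*T / (6*pi*eta*D)
R = 1.381e-23 * 313 / (6 * pi * 0.0008 * 8.46e-11)
R = 3.38826e-09 m = 3.39 nm

3.39


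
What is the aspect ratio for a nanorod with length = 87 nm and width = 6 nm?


Aspect ratio AR = length / diameter
AR = 87 / 6
AR = 14.5

14.5


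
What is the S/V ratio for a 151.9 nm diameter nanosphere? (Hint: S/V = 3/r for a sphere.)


Radius r = 151.9/2 = 75.95 nm
S/V = 3 / r = 3 / 75.95
S/V = 0.0395 nm^-1

0.0395


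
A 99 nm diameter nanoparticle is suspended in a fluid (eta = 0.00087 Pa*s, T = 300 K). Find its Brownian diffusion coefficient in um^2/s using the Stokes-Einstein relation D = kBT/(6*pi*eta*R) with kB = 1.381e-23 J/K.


Radius R = 99/2 = 49.5 nm = 4.95e-08 m
D = kB*T / (6*pi*eta*R)
D = 1.381e-23 * 300 / (6 * pi * 0.00087 * 4.95e-08)
D = 5.10375e-12 m^2/s = 5.104 um^2/s

5.104


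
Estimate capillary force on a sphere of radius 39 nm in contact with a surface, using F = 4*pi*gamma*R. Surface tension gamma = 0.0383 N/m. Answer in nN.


Convert radius: R = 39 nm = 3.9e-08 m
F = 4 * pi * gamma * R
F = 4 * pi * 0.0383 * 3.9e-08
F = 1.87704e-08 N = 18.7704 nN

18.7704


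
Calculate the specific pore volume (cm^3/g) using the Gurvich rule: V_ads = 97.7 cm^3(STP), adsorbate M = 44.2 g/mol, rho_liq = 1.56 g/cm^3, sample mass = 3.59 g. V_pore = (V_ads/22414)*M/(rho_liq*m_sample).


Moles adsorbed n = V_ads / 22414 = 97.7 / 22414 = 4.358883e-03 mol
Liquid volume V_liq = n * M / rho_liq = 4.358883e-03 * 44.2 / 1.56 = 0.12350 cm^3
Specific pore volume V_pore = V_liq / m_sample = 0.12350 / 3.59
V_pore = 0.0344 cm^3/g

0.0344


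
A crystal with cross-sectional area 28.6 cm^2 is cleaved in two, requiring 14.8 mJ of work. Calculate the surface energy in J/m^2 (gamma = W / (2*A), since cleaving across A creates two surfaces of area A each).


Convert: A = 28.6 cm^2 = 0.00286 m^2, W = 14.8 mJ = 0.0148 J
Cleaving exposes two faces of area A, so total new surface = 2*A and gamma = W / (2*A)
gamma = 0.0148 / (2 * 0.00286)
gamma = 2.587 J/m^2

2.587


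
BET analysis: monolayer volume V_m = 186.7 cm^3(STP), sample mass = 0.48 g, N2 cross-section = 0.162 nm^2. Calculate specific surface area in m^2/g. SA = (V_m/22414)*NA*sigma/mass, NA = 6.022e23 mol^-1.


Number of moles in monolayer = V_m / 22414 = 186.7 / 22414 = 0.00832962
Number of molecules = moles * NA = 0.00832962 * 6.022e23
SA = molecules * sigma / mass
SA = (186.7 / 22414) * 6.022e23 * 0.162e-18 / 0.48
SA = 1692.9 m^2/g

1692.9


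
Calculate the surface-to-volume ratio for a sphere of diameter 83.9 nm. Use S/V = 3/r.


Radius r = 83.9/2 = 41.95 nm
S/V = 3 / r = 3 / 41.95
S/V = 0.0715 nm^-1

0.0715


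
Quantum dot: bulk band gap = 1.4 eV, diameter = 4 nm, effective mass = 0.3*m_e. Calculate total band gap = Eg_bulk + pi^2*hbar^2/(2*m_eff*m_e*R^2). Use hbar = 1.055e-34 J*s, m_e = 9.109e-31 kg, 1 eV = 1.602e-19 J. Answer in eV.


Radius R = 4/2 nm = 2e-09 m
Confinement energy dE = pi^2 * hbar^2 / (2 * m_eff * m_e * R^2)
dE = pi^2 * (1.055e-34)^2 / (2 * 0.3 * 9.109e-31 * (2e-09)^2) J, divided by 1.602e-19 J/eV
dE = 0.3137 eV
Total band gap = E_g(bulk) + dE = 1.4 + 0.3137 = 1.7137 eV

1.7137


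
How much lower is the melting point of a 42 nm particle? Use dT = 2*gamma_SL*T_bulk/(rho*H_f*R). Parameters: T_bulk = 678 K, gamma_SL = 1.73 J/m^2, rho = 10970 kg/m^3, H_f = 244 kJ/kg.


Radius R = 42/2 = 21 nm = 2.1e-08 m
Convert H_f = 244 kJ/kg = 244000 J/kg
dT = 2 * gamma_SL * T_bulk / (rho * H_f * R)
dT = 2 * 1.73 * 678 / (10970 * 244000 * 2.1e-08)
dT = 41.7 K

41.7


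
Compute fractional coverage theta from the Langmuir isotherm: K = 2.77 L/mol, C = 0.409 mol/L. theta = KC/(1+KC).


Langmuir isotherm: theta = K*C / (1 + K*C)
K*C = 2.77 * 0.409 = 1.13293
theta = 1.13293 / (1 + 1.13293) = 1.13293 / 2.13293
theta = 0.5312

0.5312


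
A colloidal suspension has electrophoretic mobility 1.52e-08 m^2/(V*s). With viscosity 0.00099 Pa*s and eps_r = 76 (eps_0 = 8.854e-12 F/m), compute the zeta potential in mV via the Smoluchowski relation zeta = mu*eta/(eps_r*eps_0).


Smoluchowski equation: zeta = mu * eta / (eps_r * eps_0)
zeta = 1.52e-08 * 0.00099 / (76 * 8.854e-12)
zeta = 0.022363 V = 22.36 mV

22.36


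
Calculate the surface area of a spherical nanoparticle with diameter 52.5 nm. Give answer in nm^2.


Radius r = 52.5/2 = 26.25 nm
Surface area SA = 4 * pi * r^2
SA = 4 * pi * (26.25)^2
SA = 8659.01 nm^2

8659.01


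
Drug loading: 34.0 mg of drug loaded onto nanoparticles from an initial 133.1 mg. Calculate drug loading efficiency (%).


Drug loading efficiency = (drug loaded / drug initial) * 100
DLE = 34.0 / 133.1 * 100
DLE = 0.2554 * 100
DLE = 25.54%

25.54


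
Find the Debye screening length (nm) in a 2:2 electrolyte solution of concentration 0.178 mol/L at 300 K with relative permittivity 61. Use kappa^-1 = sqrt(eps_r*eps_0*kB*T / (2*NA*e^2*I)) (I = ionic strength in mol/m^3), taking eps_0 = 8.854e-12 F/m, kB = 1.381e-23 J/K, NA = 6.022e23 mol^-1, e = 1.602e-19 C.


Ionic strength I = 0.178 * 2^2 * 1000 = 712 mol/m^3
kappa^-1 = sqrt(61 * 8.854e-12 * 1.381e-23 * 300 / (2 * 6.022e23 * (1.602e-19)^2 * 712))
kappa^-1 = 0.319 nm

0.319


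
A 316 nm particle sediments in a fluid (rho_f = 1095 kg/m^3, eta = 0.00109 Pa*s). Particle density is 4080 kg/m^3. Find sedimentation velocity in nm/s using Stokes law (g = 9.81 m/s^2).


Radius R = 316/2 nm = 1.58e-07 m
Density difference = 4080 - 1095 = 2985 kg/m^3
v = 2 * R^2 * (rho_p - rho_f) * g / (9 * eta)
v = 2 * (1.58e-07)^2 * 2985 * 9.81 / (9 * 0.00109)
v = 1.49035e-07 m/s = 149.0351 nm/s

149.0351


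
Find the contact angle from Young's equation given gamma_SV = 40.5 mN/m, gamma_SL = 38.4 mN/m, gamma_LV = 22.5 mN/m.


cos(theta) = (gamma_SV - gamma_SL) / gamma_LV
cos(theta) = (40.5 - 38.4) / 22.5
cos(theta) = 0.093333
theta = arccos(0.093333) = 84.64 degrees

84.64


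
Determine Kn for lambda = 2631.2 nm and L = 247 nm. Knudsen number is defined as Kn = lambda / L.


Knudsen number Kn = lambda / L
Kn = 2631.2 / 247
Kn = 10.6526

10.6526


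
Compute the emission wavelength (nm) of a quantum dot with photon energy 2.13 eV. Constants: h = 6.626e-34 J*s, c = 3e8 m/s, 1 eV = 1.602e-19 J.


Convert energy: E = 2.13 eV = 2.13 * 1.602e-19 = 3.41226e-19 J
lambda = h*c / E = 6.626e-34 * 3e8 / 3.41226e-19
lambda = 5.82546e-07 m = 582.5 nm

582.5


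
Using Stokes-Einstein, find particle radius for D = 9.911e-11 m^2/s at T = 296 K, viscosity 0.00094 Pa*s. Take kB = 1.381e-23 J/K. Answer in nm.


Stokes-Einstein: R = kB*T / (6*pi*eta*D)
R = 1.381e-23 * 296 / (6 * pi * 0.00094 * 9.911e-11)
R = 2.32776e-09 m = 2.33 nm

2.33


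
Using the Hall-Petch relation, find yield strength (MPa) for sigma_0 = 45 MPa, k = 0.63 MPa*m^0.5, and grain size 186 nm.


d = 186 nm = 1.86e-07 m
sqrt(d) = 0.0004312772
Hall-Petch contribution = k / sqrt(d) = 0.63 / 0.0004312772 = 1460.8 MPa
sigma = sigma_0 + k/sqrt(d) = 45 + 1460.8 = 1505.8 MPa

1505.8


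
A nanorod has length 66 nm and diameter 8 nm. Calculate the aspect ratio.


Aspect ratio AR = length / diameter
AR = 66 / 8
AR = 8.25

8.25


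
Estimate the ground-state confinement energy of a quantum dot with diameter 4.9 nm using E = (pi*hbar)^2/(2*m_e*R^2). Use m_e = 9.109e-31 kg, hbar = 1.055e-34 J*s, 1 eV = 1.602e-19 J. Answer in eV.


Radius R = 4.9/2 = 2.45 nm = 2.45e-09 m
E = (pi * 1.055e-34)^2 / (2 * 9.109e-31 * (2.45e-09)^2)
E(J) = 1.00455e-20
E = E(J) / 1.602e-19 = 0.0627 eV

0.0627


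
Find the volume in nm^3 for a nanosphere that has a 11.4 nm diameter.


Radius r = 11.4/2 = 5.7 nm
Volume V = (4/3) * pi * r^3
V = (4/3) * pi * (5.7)^3
V = 775.73 nm^3

775.73


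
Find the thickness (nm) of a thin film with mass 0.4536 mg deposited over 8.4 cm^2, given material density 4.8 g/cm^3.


Convert: m = 0.4536 mg = 4.5360e-07 kg, A = 8.4 cm^2 = 8.4000e-04 m^2, rho = 4.8 g/cm^3 = 4800 kg/m^3
t = m / (A * rho)
t = 4.5360e-07 / (8.4000e-04 * 4800)
t = 1.1250e-07 m = 112.5 nm

112.5


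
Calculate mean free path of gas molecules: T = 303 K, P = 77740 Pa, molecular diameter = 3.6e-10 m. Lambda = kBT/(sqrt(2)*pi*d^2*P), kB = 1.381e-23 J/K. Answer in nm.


Mean free path: lambda = kB*T / (sqrt(2) * pi * d^2 * P)
lambda = 1.381e-23 * 303 / (sqrt(2) * pi * (3.6e-10)^2 * 77740)
lambda = 9.34807e-08 m
lambda = 93.48 nm

93.48


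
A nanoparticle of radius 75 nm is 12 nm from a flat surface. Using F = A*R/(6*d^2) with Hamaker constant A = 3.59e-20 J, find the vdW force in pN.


Convert to SI: R = 75 nm = 7.5e-08 m, d = 12 nm = 1.2e-08 m
F = A * R / (6 * d^2)
F = 3.59e-20 * 7.5e-08 / (6 * (1.2e-08)^2)
F = 3.11632e-12 N = 3.116 pN

3.116


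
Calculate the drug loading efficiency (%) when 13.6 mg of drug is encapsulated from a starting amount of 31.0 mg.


Drug loading efficiency = (drug loaded / drug initial) * 100
DLE = 13.6 / 31.0 * 100
DLE = 0.4387 * 100
DLE = 43.87%

43.87


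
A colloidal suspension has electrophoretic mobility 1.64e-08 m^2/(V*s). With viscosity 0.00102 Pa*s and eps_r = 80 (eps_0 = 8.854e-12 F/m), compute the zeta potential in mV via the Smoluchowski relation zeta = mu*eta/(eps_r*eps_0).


Smoluchowski equation: zeta = mu * eta / (eps_r * eps_0)
zeta = 1.64e-08 * 0.00102 / (80 * 8.854e-12)
zeta = 0.023616 V = 23.62 mV

23.62


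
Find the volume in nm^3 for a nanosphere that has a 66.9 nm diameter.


Radius r = 66.9/2 = 33.45 nm
Volume V = (4/3) * pi * r^3
V = (4/3) * pi * (33.45)^3
V = 156775.06 nm^3

156775.06


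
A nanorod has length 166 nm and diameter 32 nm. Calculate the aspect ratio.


Aspect ratio AR = length / diameter
AR = 166 / 32
AR = 5.19

5.19


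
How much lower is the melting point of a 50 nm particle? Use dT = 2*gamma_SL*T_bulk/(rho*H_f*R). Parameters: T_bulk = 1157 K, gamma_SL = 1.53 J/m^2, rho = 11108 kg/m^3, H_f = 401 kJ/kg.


Radius R = 50/2 = 25 nm = 2.5e-08 m
Convert H_f = 401 kJ/kg = 401000 J/kg
dT = 2 * gamma_SL * T_bulk / (rho * H_f * R)
dT = 2 * 1.53 * 1157 / (11108 * 401000 * 2.5e-08)
dT = 31.8 K

31.8


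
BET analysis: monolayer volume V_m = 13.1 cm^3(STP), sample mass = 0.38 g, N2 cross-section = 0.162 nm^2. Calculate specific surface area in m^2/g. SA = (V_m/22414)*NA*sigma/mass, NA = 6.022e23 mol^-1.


Number of moles in monolayer = V_m / 22414 = 13.1 / 22414 = 0.00058446
Number of molecules = moles * NA = 0.00058446 * 6.022e23
SA = molecules * sigma / mass
SA = (13.1 / 22414) * 6.022e23 * 0.162e-18 / 0.38
SA = 150.0 m^2/g

150.0


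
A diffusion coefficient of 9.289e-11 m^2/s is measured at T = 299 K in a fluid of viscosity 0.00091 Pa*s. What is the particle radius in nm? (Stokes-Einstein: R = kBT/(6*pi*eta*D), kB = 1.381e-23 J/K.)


Stokes-Einstein: R = kB*T / (6*pi*eta*D)
R = 1.381e-23 * 299 / (6 * pi * 0.00091 * 9.289e-11)
R = 2.59151e-09 m = 2.59 nm

2.59


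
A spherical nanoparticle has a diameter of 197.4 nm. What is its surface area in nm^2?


Radius r = 197.4/2 = 98.7 nm
Surface area SA = 4 * pi * r^2
SA = 4 * pi * (98.7)^2
SA = 122417.69 nm^2

122417.69


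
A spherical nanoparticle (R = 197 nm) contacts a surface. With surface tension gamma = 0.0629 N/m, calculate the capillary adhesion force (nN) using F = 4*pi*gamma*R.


Convert radius: R = 197 nm = 1.97e-07 m
F = 4 * pi * gamma * R
F = 4 * pi * 0.0629 * 1.97e-07
F = 1.55714e-07 N = 155.7137 nN

155.7137


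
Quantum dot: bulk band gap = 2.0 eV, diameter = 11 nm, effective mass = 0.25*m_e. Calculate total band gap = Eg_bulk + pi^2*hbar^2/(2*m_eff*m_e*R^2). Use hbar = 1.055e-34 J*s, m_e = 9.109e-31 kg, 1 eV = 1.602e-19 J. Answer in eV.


Radius R = 11/2 nm = 5.5e-09 m
Confinement energy dE = pi^2 * hbar^2 / (2 * m_eff * m_e * R^2)
dE = pi^2 * (1.055e-34)^2 / (2 * 0.25 * 9.109e-31 * (5.5e-09)^2) J, divided by 1.602e-19 J/eV
dE = 0.0498 eV
Total band gap = E_g(bulk) + dE = 2.0 + 0.0498 = 2.0498 eV

2.0498


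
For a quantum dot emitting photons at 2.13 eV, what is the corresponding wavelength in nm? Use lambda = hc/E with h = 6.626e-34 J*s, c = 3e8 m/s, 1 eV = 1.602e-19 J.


Convert energy: E = 2.13 eV = 2.13 * 1.602e-19 = 3.41226e-19 J
lambda = h*c / E = 6.626e-34 * 3e8 / 3.41226e-19
lambda = 5.82546e-07 m = 582.5 nm

582.5


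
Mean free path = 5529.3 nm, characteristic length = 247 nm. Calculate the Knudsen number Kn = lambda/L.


Knudsen number Kn = lambda / L
Kn = 5529.3 / 247
Kn = 22.3858

22.3858


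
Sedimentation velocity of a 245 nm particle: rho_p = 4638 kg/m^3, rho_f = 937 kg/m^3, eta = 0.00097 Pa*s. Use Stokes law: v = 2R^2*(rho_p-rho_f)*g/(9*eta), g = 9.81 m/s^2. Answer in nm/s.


Radius R = 245/2 nm = 1.225e-07 m
Density difference = 4638 - 937 = 3701 kg/m^3
v = 2 * R^2 * (rho_p - rho_f) * g / (9 * eta)
v = 2 * (1.225e-07)^2 * 3701 * 9.81 / (9 * 0.00097)
v = 1.24818e-07 m/s = 124.8177 nm/s

124.8177


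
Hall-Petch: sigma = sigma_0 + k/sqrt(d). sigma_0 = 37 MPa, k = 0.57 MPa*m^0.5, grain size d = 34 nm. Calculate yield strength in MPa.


d = 34 nm = 3.4e-08 m
sqrt(d) = 0.0001843909
Hall-Petch contribution = k / sqrt(d) = 0.57 / 0.0001843909 = 3091.3 MPa
sigma = sigma_0 + k/sqrt(d) = 37 + 3091.3 = 3128.3 MPa

3128.3


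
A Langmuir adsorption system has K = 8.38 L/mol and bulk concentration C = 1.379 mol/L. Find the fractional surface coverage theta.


Langmuir isotherm: theta = K*C / (1 + K*C)
K*C = 8.38 * 1.379 = 11.55602
theta = 11.55602 / (1 + 11.55602) = 11.55602 / 12.55602
theta = 0.9204

0.9204


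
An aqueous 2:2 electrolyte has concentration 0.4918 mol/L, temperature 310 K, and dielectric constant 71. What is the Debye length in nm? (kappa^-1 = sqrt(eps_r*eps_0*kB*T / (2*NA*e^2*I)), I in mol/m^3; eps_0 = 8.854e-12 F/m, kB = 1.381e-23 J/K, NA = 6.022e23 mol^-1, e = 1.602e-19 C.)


Ionic strength I = 0.4918 * 2^2 * 1000 = 1967.2 mol/m^3
kappa^-1 = sqrt(71 * 8.854e-12 * 1.381e-23 * 310 / (2 * 6.022e23 * (1.602e-19)^2 * 1967.2))
kappa^-1 = 0.21 nm

0.21


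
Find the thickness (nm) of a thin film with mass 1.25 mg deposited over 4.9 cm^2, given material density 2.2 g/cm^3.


Convert: m = 1.25 mg = 1.2500e-06 kg, A = 4.9 cm^2 = 4.9000e-04 m^2, rho = 2.2 g/cm^3 = 2200 kg/m^3
t = m / (A * rho)
t = 1.2500e-06 / (4.9000e-04 * 2200)
t = 1.1596e-06 m = 1159.6 nm

1159.6


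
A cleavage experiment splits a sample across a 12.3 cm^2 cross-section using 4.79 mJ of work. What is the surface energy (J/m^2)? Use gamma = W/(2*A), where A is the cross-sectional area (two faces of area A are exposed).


Convert: A = 12.3 cm^2 = 0.00123 m^2, W = 4.79 mJ = 0.00479 J
Cleaving exposes two faces of area A, so total new surface = 2*A and gamma = W / (2*A)
gamma = 0.00479 / (2 * 0.00123)
gamma = 1.947 J/m^2

1.947


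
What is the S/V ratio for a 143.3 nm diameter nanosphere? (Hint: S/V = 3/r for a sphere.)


Radius r = 143.3/2 = 71.65 nm
S/V = 3 / r = 3 / 71.65
S/V = 0.0419 nm^-1

0.0419


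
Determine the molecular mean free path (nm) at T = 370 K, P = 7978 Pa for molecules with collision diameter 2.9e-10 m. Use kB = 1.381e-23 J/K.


Mean free path: lambda = kB*T / (sqrt(2) * pi * d^2 * P)
lambda = 1.381e-23 * 370 / (sqrt(2) * pi * (2.9e-10)^2 * 7978)
lambda = 1.71412e-06 m
lambda = 1714.12 nm

1714.12


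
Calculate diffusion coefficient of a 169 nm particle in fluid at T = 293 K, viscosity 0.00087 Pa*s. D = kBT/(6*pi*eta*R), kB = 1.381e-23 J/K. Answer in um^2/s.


Radius R = 169/2 = 84.5 nm = 8.45e-08 m
D = kB*T / (6*pi*eta*R)
D = 1.381e-23 * 293 / (6 * pi * 0.00087 * 8.45e-08)
D = 2.92001e-12 m^2/s = 2.92 um^2/s

2.92


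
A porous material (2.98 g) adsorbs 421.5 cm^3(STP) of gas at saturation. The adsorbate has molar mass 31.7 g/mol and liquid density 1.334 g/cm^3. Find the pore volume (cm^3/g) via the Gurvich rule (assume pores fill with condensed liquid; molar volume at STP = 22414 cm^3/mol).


Moles adsorbed n = V_ads / 22414 = 421.5 / 22414 = 1.880521e-02 mol
Liquid volume V_liq = n * M / rho_liq = 1.880521e-02 * 31.7 / 1.334 = 0.44687 cm^3
Specific pore volume V_pore = V_liq / m_sample = 0.44687 / 2.98
V_pore = 0.15 cm^3/g

0.15


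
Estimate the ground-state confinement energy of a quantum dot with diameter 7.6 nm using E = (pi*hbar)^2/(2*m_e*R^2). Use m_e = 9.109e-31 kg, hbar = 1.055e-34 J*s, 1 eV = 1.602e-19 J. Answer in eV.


Radius R = 7.6/2 = 3.8 nm = 3.8e-09 m
E = (pi * 1.055e-34)^2 / (2 * 9.109e-31 * (3.8e-09)^2)
E(J) = 4.17577e-21
E = E(J) / 1.602e-19 = 0.0261 eV

0.0261


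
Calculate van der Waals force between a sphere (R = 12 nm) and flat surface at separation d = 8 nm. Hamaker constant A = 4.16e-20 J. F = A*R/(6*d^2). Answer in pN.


Convert to SI: R = 12 nm = 1.2e-08 m, d = 8 nm = 8e-09 m
F = A * R / (6 * d^2)
F = 4.16e-20 * 1.2e-08 / (6 * (8e-09)^2)
F = 1.3e-12 N = 1.3 pN

1.3


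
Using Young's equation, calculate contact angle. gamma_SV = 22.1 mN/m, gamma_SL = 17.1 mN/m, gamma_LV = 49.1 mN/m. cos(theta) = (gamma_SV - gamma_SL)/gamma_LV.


cos(theta) = (gamma_SV - gamma_SL) / gamma_LV
cos(theta) = (22.1 - 17.1) / 49.1
cos(theta) = 0.101833
theta = arccos(0.101833) = 84.16 degrees

84.16


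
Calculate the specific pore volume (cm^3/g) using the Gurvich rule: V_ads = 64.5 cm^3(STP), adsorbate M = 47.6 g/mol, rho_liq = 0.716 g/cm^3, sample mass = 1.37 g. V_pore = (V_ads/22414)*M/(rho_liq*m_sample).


Moles adsorbed n = V_ads / 22414 = 64.5 / 22414 = 2.877666e-03 mol
Liquid volume V_liq = n * M / rho_liq = 2.877666e-03 * 47.6 / 0.716 = 0.19131 cm^3
Specific pore volume V_pore = V_liq / m_sample = 0.19131 / 1.37
V_pore = 0.1396 cm^3/g

0.1396


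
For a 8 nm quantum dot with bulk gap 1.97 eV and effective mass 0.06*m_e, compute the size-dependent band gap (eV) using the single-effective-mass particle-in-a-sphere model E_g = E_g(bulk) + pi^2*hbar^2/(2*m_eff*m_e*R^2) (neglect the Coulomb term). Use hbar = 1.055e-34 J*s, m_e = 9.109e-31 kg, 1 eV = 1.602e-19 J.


Radius R = 8/2 nm = 4e-09 m
Confinement energy dE = pi^2 * hbar^2 / (2 * m_eff * m_e * R^2)
dE = pi^2 * (1.055e-34)^2 / (2 * 0.06 * 9.109e-31 * (4e-09)^2) J, divided by 1.602e-19 J/eV
dE = 0.3921 eV
Total band gap = E_g(bulk) + dE = 1.97 + 0.3921 = 2.3621 eV

2.3621


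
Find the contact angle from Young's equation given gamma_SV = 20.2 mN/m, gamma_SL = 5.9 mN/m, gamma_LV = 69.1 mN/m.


cos(theta) = (gamma_SV - gamma_SL) / gamma_LV
cos(theta) = (20.2 - 5.9) / 69.1
cos(theta) = 0.206946
theta = arccos(0.206946) = 78.06 degrees

78.06


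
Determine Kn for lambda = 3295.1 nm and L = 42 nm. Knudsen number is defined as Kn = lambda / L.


Knudsen number Kn = lambda / L
Kn = 3295.1 / 42
Kn = 78.4548

78.4548


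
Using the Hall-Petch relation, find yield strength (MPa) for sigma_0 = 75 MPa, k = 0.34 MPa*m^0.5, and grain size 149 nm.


d = 149 nm = 1.49e-07 m
sqrt(d) = 0.0003860052
Hall-Petch contribution = k / sqrt(d) = 0.34 / 0.0003860052 = 880.8 MPa
sigma = sigma_0 + k/sqrt(d) = 75 + 880.8 = 955.8 MPa

955.8


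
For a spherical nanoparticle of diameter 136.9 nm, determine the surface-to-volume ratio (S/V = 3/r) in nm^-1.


Radius r = 136.9/2 = 68.45 nm
S/V = 3 / r = 3 / 68.45
S/V = 0.0438 nm^-1

0.0438


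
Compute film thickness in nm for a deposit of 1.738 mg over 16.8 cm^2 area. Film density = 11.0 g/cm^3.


Convert: m = 1.738 mg = 1.7380e-06 kg, A = 16.8 cm^2 = 1.6800e-03 m^2, rho = 11.0 g/cm^3 = 11000 kg/m^3
t = m / (A * rho)
t = 1.7380e-06 / (1.6800e-03 * 11000)
t = 9.4048e-08 m = 94.0 nm

94.0


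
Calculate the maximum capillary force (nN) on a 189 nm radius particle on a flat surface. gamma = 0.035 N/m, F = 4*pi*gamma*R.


Convert radius: R = 189 nm = 1.89e-07 m
F = 4 * pi * gamma * R
F = 4 * pi * 0.035 * 1.89e-07
F = 8.31265e-08 N = 83.1265 nN

83.1265


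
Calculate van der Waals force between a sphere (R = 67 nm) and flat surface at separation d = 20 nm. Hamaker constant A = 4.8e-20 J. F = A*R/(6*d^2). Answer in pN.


Convert to SI: R = 67 nm = 6.7e-08 m, d = 20 nm = 2e-08 m
F = A * R / (6 * d^2)
F = 4.8e-20 * 6.7e-08 / (6 * (2e-08)^2)
F = 1.34e-12 N = 1.34 pN

1.34


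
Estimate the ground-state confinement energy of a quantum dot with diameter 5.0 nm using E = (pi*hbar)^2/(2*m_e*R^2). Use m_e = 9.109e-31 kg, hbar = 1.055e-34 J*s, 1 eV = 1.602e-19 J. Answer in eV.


Radius R = 5.0/2 = 2.5 nm = 2.5e-09 m
E = (pi * 1.055e-34)^2 / (2 * 9.109e-31 * (2.5e-09)^2)
E(J) = 9.6477e-21
E = E(J) / 1.602e-19 = 0.0602 eV

0.0602


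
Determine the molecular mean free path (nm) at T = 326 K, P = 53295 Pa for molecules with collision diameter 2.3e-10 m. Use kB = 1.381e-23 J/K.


Mean free path: lambda = kB*T / (sqrt(2) * pi * d^2 * P)
lambda = 1.381e-23 * 326 / (sqrt(2) * pi * (2.3e-10)^2 * 53295)
lambda = 3.59422e-07 m
lambda = 359.42 nm

359.42


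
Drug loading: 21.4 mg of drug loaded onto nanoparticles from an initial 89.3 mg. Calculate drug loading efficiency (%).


Drug loading efficiency = (drug loaded / drug initial) * 100
DLE = 21.4 / 89.3 * 100
DLE = 0.2396 * 100
DLE = 23.96%

23.96


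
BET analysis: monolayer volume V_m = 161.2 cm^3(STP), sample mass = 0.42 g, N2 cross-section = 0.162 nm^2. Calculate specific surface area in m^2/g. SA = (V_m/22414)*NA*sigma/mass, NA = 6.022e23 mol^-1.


Number of moles in monolayer = V_m / 22414 = 161.2 / 22414 = 0.00719193
Number of molecules = moles * NA = 0.00719193 * 6.022e23
SA = molecules * sigma / mass
SA = (161.2 / 22414) * 6.022e23 * 0.162e-18 / 0.42
SA = 1670.5 m^2/g

1670.5


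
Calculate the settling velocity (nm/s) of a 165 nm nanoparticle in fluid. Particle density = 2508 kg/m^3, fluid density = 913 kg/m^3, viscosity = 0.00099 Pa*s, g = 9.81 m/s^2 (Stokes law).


Radius R = 165/2 nm = 8.25e-08 m
Density difference = 2508 - 913 = 1595 kg/m^3
v = 2 * R^2 * (rho_p - rho_f) * g / (9 * eta)
v = 2 * (8.25e-08)^2 * 1595 * 9.81 / (9 * 0.00099)
v = 2.39051e-08 m/s = 23.9051 nm/s

23.9051


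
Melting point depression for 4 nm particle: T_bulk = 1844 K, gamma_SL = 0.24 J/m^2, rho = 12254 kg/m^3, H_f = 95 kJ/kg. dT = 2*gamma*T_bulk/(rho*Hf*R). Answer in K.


Radius R = 4/2 = 2 nm = 2e-09 m
Convert H_f = 95 kJ/kg = 95000 J/kg
dT = 2 * gamma_SL * T_bulk / (rho * H_f * R)
dT = 2 * 0.24 * 1844 / (12254 * 95000 * 2e-09)
dT = 380.2 K

380.2


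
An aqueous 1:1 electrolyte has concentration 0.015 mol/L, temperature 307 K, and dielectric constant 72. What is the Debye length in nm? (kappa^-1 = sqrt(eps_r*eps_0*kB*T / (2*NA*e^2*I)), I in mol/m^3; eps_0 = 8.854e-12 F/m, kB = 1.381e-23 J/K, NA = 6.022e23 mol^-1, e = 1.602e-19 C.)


Ionic strength I = 0.015 * 1^2 * 1000 = 15 mol/m^3
kappa^-1 = sqrt(72 * 8.854e-12 * 1.381e-23 * 307 / (2 * 6.022e23 * (1.602e-19)^2 * 15))
kappa^-1 = 2.414 nm

2.414


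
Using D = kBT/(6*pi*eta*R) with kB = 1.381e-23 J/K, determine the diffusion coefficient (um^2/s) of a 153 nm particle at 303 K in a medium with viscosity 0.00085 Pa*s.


Radius R = 153/2 = 76.5 nm = 7.65e-08 m
D = kB*T / (6*pi*eta*R)
D = 1.381e-23 * 303 / (6 * pi * 0.00085 * 7.65e-08)
D = 3.41393e-12 m^2/s = 3.414 um^2/s

3.414


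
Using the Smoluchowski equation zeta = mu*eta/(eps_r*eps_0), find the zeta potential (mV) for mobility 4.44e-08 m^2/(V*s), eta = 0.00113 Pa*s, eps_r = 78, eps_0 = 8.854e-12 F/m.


Smoluchowski equation: zeta = mu * eta / (eps_r * eps_0)
zeta = 4.44e-08 * 0.00113 / (78 * 8.854e-12)
zeta = 0.072649 V = 72.65 mV

72.65


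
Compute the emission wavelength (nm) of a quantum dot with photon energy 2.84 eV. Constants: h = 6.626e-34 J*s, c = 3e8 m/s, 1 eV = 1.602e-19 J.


Convert energy: E = 2.84 eV = 2.84 * 1.602e-19 = 4.54968e-19 J
lambda = h*c / E = 6.626e-34 * 3e8 / 4.54968e-19
lambda = 4.3691e-07 m = 436.9 nm

436.9


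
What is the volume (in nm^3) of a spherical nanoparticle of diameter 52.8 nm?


Radius r = 52.8/2 = 26.4 nm
Volume V = (4/3) * pi * r^3
V = (4/3) * pi * (26.4)^3
V = 77072.67 nm^3

77072.67


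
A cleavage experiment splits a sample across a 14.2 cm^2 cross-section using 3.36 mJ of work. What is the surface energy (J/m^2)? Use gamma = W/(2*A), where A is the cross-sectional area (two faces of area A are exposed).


Convert: A = 14.2 cm^2 = 0.00142 m^2, W = 3.36 mJ = 0.00336 J
Cleaving exposes two faces of area A, so total new surface = 2*A and gamma = W / (2*A)
gamma = 0.00336 / (2 * 0.00142)
gamma = 1.183 J/m^2

1.183


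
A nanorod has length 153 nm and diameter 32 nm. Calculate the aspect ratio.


Aspect ratio AR = length / diameter
AR = 153 / 32
AR = 4.78

4.78


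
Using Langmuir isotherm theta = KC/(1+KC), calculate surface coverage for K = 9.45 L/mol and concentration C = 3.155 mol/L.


Langmuir isotherm: theta = K*C / (1 + K*C)
K*C = 9.45 * 3.155 = 29.81475
theta = 29.81475 / (1 + 29.81475) = 29.81475 / 30.81475
theta = 0.9675

0.9675


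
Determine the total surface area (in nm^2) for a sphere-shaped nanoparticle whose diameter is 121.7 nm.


Radius r = 121.7/2 = 60.85 nm
Surface area SA = 4 * pi * r^2
SA = 4 * pi * (60.85)^2
SA = 46529.78 nm^2

46529.78


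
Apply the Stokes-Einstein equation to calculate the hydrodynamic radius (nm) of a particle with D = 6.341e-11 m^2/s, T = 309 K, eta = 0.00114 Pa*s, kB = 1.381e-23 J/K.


Stokes-Einstein: R = kB*T / (6*pi*eta*D)
R = 1.381e-23 * 309 / (6 * pi * 0.00114 * 6.341e-11)
R = 3.13176e-09 m = 3.13 nm

3.13


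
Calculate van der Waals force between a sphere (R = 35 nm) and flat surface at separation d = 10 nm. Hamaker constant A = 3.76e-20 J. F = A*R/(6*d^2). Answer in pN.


Convert to SI: R = 35 nm = 3.5e-08 m, d = 10 nm = 1e-08 m
F = A * R / (6 * d^2)
F = 3.76e-20 * 3.5e-08 / (6 * (1e-08)^2)
F = 2.19333e-12 N = 2.193 pN

2.193
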